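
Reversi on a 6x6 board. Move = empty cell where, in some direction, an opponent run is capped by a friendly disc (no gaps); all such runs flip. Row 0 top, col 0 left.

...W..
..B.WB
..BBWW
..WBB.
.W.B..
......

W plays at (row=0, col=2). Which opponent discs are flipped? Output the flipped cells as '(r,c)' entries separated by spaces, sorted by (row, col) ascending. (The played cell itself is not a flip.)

Dir NW: edge -> no flip
Dir N: edge -> no flip
Dir NE: edge -> no flip
Dir W: first cell '.' (not opp) -> no flip
Dir E: first cell 'W' (not opp) -> no flip
Dir SW: first cell '.' (not opp) -> no flip
Dir S: opp run (1,2) (2,2) capped by W -> flip
Dir SE: first cell '.' (not opp) -> no flip

Answer: (1,2) (2,2)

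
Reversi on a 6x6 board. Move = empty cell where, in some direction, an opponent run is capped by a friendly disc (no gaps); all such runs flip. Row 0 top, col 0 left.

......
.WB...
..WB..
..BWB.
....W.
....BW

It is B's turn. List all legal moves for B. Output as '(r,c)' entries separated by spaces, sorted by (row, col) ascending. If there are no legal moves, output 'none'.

(0,0): no bracket -> illegal
(0,1): no bracket -> illegal
(0,2): no bracket -> illegal
(1,0): flips 1 -> legal
(1,3): no bracket -> illegal
(2,0): no bracket -> illegal
(2,1): flips 1 -> legal
(2,4): no bracket -> illegal
(3,1): no bracket -> illegal
(3,5): no bracket -> illegal
(4,2): no bracket -> illegal
(4,3): flips 1 -> legal
(4,5): no bracket -> illegal
(5,3): no bracket -> illegal

Answer: (1,0) (2,1) (4,3)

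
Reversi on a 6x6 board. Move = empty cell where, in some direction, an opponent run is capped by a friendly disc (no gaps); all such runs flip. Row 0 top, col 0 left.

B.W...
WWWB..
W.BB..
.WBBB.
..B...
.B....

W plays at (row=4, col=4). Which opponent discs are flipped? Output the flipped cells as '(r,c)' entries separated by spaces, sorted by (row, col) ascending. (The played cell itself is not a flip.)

Answer: (2,2) (3,3)

Derivation:
Dir NW: opp run (3,3) (2,2) capped by W -> flip
Dir N: opp run (3,4), next='.' -> no flip
Dir NE: first cell '.' (not opp) -> no flip
Dir W: first cell '.' (not opp) -> no flip
Dir E: first cell '.' (not opp) -> no flip
Dir SW: first cell '.' (not opp) -> no flip
Dir S: first cell '.' (not opp) -> no flip
Dir SE: first cell '.' (not opp) -> no flip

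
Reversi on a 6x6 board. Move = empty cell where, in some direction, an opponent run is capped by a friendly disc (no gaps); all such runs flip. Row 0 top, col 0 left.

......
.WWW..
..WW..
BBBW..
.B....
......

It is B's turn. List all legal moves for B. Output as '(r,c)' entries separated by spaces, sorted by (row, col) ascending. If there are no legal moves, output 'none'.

(0,0): no bracket -> illegal
(0,1): no bracket -> illegal
(0,2): flips 2 -> legal
(0,3): no bracket -> illegal
(0,4): flips 2 -> legal
(1,0): no bracket -> illegal
(1,4): flips 1 -> legal
(2,0): no bracket -> illegal
(2,1): no bracket -> illegal
(2,4): no bracket -> illegal
(3,4): flips 1 -> legal
(4,2): no bracket -> illegal
(4,3): no bracket -> illegal
(4,4): no bracket -> illegal

Answer: (0,2) (0,4) (1,4) (3,4)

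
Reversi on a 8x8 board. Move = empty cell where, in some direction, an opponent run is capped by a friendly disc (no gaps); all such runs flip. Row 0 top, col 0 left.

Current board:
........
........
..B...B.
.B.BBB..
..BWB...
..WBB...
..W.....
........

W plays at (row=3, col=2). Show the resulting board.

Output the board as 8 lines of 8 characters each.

Answer: ........
........
..B...B.
.BWBBB..
..WWB...
..WBB...
..W.....
........

Derivation:
Place W at (3,2); scan 8 dirs for brackets.
Dir NW: first cell '.' (not opp) -> no flip
Dir N: opp run (2,2), next='.' -> no flip
Dir NE: first cell '.' (not opp) -> no flip
Dir W: opp run (3,1), next='.' -> no flip
Dir E: opp run (3,3) (3,4) (3,5), next='.' -> no flip
Dir SW: first cell '.' (not opp) -> no flip
Dir S: opp run (4,2) capped by W -> flip
Dir SE: first cell 'W' (not opp) -> no flip
All flips: (4,2)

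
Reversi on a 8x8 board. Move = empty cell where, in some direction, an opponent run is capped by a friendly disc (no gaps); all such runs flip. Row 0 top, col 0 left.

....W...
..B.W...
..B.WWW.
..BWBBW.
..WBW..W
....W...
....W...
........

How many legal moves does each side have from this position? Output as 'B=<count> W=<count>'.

Answer: B=13 W=8

Derivation:
-- B to move --
(0,3): no bracket -> illegal
(0,5): no bracket -> illegal
(1,3): flips 1 -> legal
(1,5): flips 1 -> legal
(1,6): flips 1 -> legal
(1,7): flips 1 -> legal
(2,3): flips 1 -> legal
(2,7): no bracket -> illegal
(3,1): no bracket -> illegal
(3,7): flips 1 -> legal
(4,1): flips 1 -> legal
(4,5): flips 1 -> legal
(4,6): no bracket -> illegal
(5,1): no bracket -> illegal
(5,2): flips 1 -> legal
(5,3): flips 1 -> legal
(5,5): flips 2 -> legal
(5,6): no bracket -> illegal
(5,7): no bracket -> illegal
(6,3): no bracket -> illegal
(6,5): flips 1 -> legal
(7,3): no bracket -> illegal
(7,4): flips 3 -> legal
(7,5): no bracket -> illegal
B mobility = 13
-- W to move --
(0,1): no bracket -> illegal
(0,2): flips 3 -> legal
(0,3): no bracket -> illegal
(1,1): flips 1 -> legal
(1,3): no bracket -> illegal
(2,1): flips 2 -> legal
(2,3): no bracket -> illegal
(3,1): flips 1 -> legal
(4,1): no bracket -> illegal
(4,5): flips 1 -> legal
(4,6): flips 1 -> legal
(5,2): flips 2 -> legal
(5,3): flips 1 -> legal
W mobility = 8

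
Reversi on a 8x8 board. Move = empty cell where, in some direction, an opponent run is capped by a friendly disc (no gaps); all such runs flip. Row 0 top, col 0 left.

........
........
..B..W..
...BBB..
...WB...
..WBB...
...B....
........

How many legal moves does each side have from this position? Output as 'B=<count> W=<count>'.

Answer: B=7 W=6

Derivation:
-- B to move --
(1,4): no bracket -> illegal
(1,5): flips 1 -> legal
(1,6): flips 1 -> legal
(2,4): no bracket -> illegal
(2,6): no bracket -> illegal
(3,2): flips 1 -> legal
(3,6): no bracket -> illegal
(4,1): flips 1 -> legal
(4,2): flips 1 -> legal
(5,1): flips 1 -> legal
(6,1): flips 2 -> legal
(6,2): no bracket -> illegal
B mobility = 7
-- W to move --
(1,1): no bracket -> illegal
(1,2): no bracket -> illegal
(1,3): no bracket -> illegal
(2,1): no bracket -> illegal
(2,3): flips 1 -> legal
(2,4): no bracket -> illegal
(2,6): no bracket -> illegal
(3,1): no bracket -> illegal
(3,2): no bracket -> illegal
(3,6): no bracket -> illegal
(4,2): no bracket -> illegal
(4,5): flips 2 -> legal
(4,6): no bracket -> illegal
(5,5): flips 2 -> legal
(6,2): no bracket -> illegal
(6,4): no bracket -> illegal
(6,5): flips 1 -> legal
(7,2): no bracket -> illegal
(7,3): flips 2 -> legal
(7,4): flips 1 -> legal
W mobility = 6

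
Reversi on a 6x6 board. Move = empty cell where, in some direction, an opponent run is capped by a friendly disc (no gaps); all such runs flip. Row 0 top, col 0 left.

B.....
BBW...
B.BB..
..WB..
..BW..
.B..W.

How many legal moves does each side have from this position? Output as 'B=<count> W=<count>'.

Answer: B=7 W=5

Derivation:
-- B to move --
(0,1): flips 1 -> legal
(0,2): flips 1 -> legal
(0,3): no bracket -> illegal
(1,3): flips 1 -> legal
(2,1): no bracket -> illegal
(3,1): flips 1 -> legal
(3,4): no bracket -> illegal
(4,1): flips 1 -> legal
(4,4): flips 1 -> legal
(4,5): no bracket -> illegal
(5,2): no bracket -> illegal
(5,3): flips 1 -> legal
(5,5): no bracket -> illegal
B mobility = 7
-- W to move --
(0,1): no bracket -> illegal
(0,2): no bracket -> illegal
(1,3): flips 2 -> legal
(1,4): flips 1 -> legal
(2,1): no bracket -> illegal
(2,4): no bracket -> illegal
(3,0): no bracket -> illegal
(3,1): no bracket -> illegal
(3,4): flips 2 -> legal
(4,0): no bracket -> illegal
(4,1): flips 1 -> legal
(4,4): no bracket -> illegal
(5,0): no bracket -> illegal
(5,2): flips 1 -> legal
(5,3): no bracket -> illegal
W mobility = 5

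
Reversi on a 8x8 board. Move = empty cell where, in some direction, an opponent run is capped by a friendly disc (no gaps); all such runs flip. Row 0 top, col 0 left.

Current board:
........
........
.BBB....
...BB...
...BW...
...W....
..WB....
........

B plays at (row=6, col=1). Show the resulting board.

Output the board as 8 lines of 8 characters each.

Place B at (6,1); scan 8 dirs for brackets.
Dir NW: first cell '.' (not opp) -> no flip
Dir N: first cell '.' (not opp) -> no flip
Dir NE: first cell '.' (not opp) -> no flip
Dir W: first cell '.' (not opp) -> no flip
Dir E: opp run (6,2) capped by B -> flip
Dir SW: first cell '.' (not opp) -> no flip
Dir S: first cell '.' (not opp) -> no flip
Dir SE: first cell '.' (not opp) -> no flip
All flips: (6,2)

Answer: ........
........
.BBB....
...BB...
...BW...
...W....
.BBB....
........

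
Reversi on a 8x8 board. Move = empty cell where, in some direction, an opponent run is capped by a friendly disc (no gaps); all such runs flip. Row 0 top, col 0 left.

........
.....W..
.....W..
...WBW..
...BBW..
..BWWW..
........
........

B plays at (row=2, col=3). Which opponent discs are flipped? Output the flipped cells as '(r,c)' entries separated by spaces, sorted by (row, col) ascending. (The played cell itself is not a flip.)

Dir NW: first cell '.' (not opp) -> no flip
Dir N: first cell '.' (not opp) -> no flip
Dir NE: first cell '.' (not opp) -> no flip
Dir W: first cell '.' (not opp) -> no flip
Dir E: first cell '.' (not opp) -> no flip
Dir SW: first cell '.' (not opp) -> no flip
Dir S: opp run (3,3) capped by B -> flip
Dir SE: first cell 'B' (not opp) -> no flip

Answer: (3,3)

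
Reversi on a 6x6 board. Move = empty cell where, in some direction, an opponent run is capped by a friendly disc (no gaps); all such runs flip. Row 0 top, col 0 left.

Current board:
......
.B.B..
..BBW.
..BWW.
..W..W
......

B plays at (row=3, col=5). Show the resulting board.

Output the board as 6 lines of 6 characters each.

Answer: ......
.B.B..
..BBB.
..BBBB
..W..W
......

Derivation:
Place B at (3,5); scan 8 dirs for brackets.
Dir NW: opp run (2,4) capped by B -> flip
Dir N: first cell '.' (not opp) -> no flip
Dir NE: edge -> no flip
Dir W: opp run (3,4) (3,3) capped by B -> flip
Dir E: edge -> no flip
Dir SW: first cell '.' (not opp) -> no flip
Dir S: opp run (4,5), next='.' -> no flip
Dir SE: edge -> no flip
All flips: (2,4) (3,3) (3,4)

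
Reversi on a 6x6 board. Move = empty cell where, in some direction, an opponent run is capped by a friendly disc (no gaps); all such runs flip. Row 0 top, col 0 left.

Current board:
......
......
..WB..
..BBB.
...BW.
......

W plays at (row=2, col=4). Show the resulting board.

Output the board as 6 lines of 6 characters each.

Answer: ......
......
..WWW.
..BBW.
...BW.
......

Derivation:
Place W at (2,4); scan 8 dirs for brackets.
Dir NW: first cell '.' (not opp) -> no flip
Dir N: first cell '.' (not opp) -> no flip
Dir NE: first cell '.' (not opp) -> no flip
Dir W: opp run (2,3) capped by W -> flip
Dir E: first cell '.' (not opp) -> no flip
Dir SW: opp run (3,3), next='.' -> no flip
Dir S: opp run (3,4) capped by W -> flip
Dir SE: first cell '.' (not opp) -> no flip
All flips: (2,3) (3,4)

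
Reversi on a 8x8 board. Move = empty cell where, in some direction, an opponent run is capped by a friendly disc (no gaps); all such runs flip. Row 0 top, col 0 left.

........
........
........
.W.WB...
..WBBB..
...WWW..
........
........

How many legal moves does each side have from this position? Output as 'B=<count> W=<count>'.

-- B to move --
(2,0): no bracket -> illegal
(2,1): no bracket -> illegal
(2,2): flips 1 -> legal
(2,3): flips 1 -> legal
(2,4): no bracket -> illegal
(3,0): no bracket -> illegal
(3,2): flips 1 -> legal
(4,0): no bracket -> illegal
(4,1): flips 1 -> legal
(4,6): no bracket -> illegal
(5,1): no bracket -> illegal
(5,2): no bracket -> illegal
(5,6): no bracket -> illegal
(6,2): flips 1 -> legal
(6,3): flips 2 -> legal
(6,4): flips 1 -> legal
(6,5): flips 2 -> legal
(6,6): flips 1 -> legal
B mobility = 9
-- W to move --
(2,3): no bracket -> illegal
(2,4): flips 2 -> legal
(2,5): no bracket -> illegal
(3,2): flips 1 -> legal
(3,5): flips 3 -> legal
(3,6): flips 1 -> legal
(4,6): flips 3 -> legal
(5,2): no bracket -> illegal
(5,6): no bracket -> illegal
W mobility = 5

Answer: B=9 W=5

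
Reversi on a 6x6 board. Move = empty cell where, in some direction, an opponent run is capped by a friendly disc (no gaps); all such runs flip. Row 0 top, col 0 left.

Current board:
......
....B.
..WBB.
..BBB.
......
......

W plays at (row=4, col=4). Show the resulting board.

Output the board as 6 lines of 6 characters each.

Answer: ......
....B.
..WBB.
..BWB.
....W.
......

Derivation:
Place W at (4,4); scan 8 dirs for brackets.
Dir NW: opp run (3,3) capped by W -> flip
Dir N: opp run (3,4) (2,4) (1,4), next='.' -> no flip
Dir NE: first cell '.' (not opp) -> no flip
Dir W: first cell '.' (not opp) -> no flip
Dir E: first cell '.' (not opp) -> no flip
Dir SW: first cell '.' (not opp) -> no flip
Dir S: first cell '.' (not opp) -> no flip
Dir SE: first cell '.' (not opp) -> no flip
All flips: (3,3)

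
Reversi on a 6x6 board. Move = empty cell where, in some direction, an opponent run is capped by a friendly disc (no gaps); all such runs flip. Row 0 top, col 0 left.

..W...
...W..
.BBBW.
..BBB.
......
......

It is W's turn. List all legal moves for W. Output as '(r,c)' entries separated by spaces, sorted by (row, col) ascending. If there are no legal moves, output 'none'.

Answer: (2,0) (3,1) (4,2) (4,3) (4,4)

Derivation:
(1,0): no bracket -> illegal
(1,1): no bracket -> illegal
(1,2): no bracket -> illegal
(1,4): no bracket -> illegal
(2,0): flips 3 -> legal
(2,5): no bracket -> illegal
(3,0): no bracket -> illegal
(3,1): flips 1 -> legal
(3,5): no bracket -> illegal
(4,1): no bracket -> illegal
(4,2): flips 1 -> legal
(4,3): flips 2 -> legal
(4,4): flips 1 -> legal
(4,5): no bracket -> illegal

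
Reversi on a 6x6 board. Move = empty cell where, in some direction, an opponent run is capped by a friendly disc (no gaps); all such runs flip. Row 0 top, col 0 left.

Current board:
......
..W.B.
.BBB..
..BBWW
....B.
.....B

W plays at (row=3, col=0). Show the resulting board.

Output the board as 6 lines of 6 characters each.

Place W at (3,0); scan 8 dirs for brackets.
Dir NW: edge -> no flip
Dir N: first cell '.' (not opp) -> no flip
Dir NE: opp run (2,1) capped by W -> flip
Dir W: edge -> no flip
Dir E: first cell '.' (not opp) -> no flip
Dir SW: edge -> no flip
Dir S: first cell '.' (not opp) -> no flip
Dir SE: first cell '.' (not opp) -> no flip
All flips: (2,1)

Answer: ......
..W.B.
.WBB..
W.BBWW
....B.
.....B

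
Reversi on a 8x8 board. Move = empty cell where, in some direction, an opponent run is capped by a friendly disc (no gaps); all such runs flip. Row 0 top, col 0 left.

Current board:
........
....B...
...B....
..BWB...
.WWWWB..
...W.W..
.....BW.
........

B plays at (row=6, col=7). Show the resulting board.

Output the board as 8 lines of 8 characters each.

Answer: ........
....B...
...B....
..BWB...
.WWWWB..
...W.W..
.....BBB
........

Derivation:
Place B at (6,7); scan 8 dirs for brackets.
Dir NW: first cell '.' (not opp) -> no flip
Dir N: first cell '.' (not opp) -> no flip
Dir NE: edge -> no flip
Dir W: opp run (6,6) capped by B -> flip
Dir E: edge -> no flip
Dir SW: first cell '.' (not opp) -> no flip
Dir S: first cell '.' (not opp) -> no flip
Dir SE: edge -> no flip
All flips: (6,6)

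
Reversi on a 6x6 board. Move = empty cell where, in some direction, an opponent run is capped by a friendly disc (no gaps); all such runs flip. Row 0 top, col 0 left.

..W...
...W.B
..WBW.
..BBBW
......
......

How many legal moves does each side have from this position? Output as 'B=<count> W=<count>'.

Answer: B=6 W=4

Derivation:
-- B to move --
(0,1): no bracket -> illegal
(0,3): flips 1 -> legal
(0,4): no bracket -> illegal
(1,1): flips 1 -> legal
(1,2): flips 1 -> legal
(1,4): flips 1 -> legal
(2,1): flips 1 -> legal
(2,5): flips 1 -> legal
(3,1): no bracket -> illegal
(4,4): no bracket -> illegal
(4,5): no bracket -> illegal
B mobility = 6
-- W to move --
(0,4): no bracket -> illegal
(0,5): no bracket -> illegal
(1,2): no bracket -> illegal
(1,4): no bracket -> illegal
(2,1): no bracket -> illegal
(2,5): no bracket -> illegal
(3,1): flips 3 -> legal
(4,1): no bracket -> illegal
(4,2): flips 2 -> legal
(4,3): flips 2 -> legal
(4,4): flips 2 -> legal
(4,5): no bracket -> illegal
W mobility = 4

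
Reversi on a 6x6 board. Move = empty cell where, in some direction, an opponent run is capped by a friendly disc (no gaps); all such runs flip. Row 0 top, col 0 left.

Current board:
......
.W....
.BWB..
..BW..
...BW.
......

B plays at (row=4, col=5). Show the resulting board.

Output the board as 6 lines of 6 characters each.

Place B at (4,5); scan 8 dirs for brackets.
Dir NW: first cell '.' (not opp) -> no flip
Dir N: first cell '.' (not opp) -> no flip
Dir NE: edge -> no flip
Dir W: opp run (4,4) capped by B -> flip
Dir E: edge -> no flip
Dir SW: first cell '.' (not opp) -> no flip
Dir S: first cell '.' (not opp) -> no flip
Dir SE: edge -> no flip
All flips: (4,4)

Answer: ......
.W....
.BWB..
..BW..
...BBB
......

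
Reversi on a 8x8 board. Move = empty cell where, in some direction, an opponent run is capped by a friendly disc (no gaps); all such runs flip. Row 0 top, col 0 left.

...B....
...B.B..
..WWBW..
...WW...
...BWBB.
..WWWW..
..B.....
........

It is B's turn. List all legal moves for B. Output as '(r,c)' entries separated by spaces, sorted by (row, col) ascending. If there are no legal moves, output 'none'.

(1,1): no bracket -> illegal
(1,2): flips 2 -> legal
(1,4): no bracket -> illegal
(1,6): flips 2 -> legal
(2,1): flips 2 -> legal
(2,6): flips 1 -> legal
(3,1): flips 1 -> legal
(3,2): no bracket -> illegal
(3,5): flips 3 -> legal
(3,6): no bracket -> illegal
(4,1): no bracket -> illegal
(4,2): flips 2 -> legal
(5,1): no bracket -> illegal
(5,6): no bracket -> illegal
(6,1): flips 1 -> legal
(6,3): flips 2 -> legal
(6,4): flips 4 -> legal
(6,5): flips 2 -> legal
(6,6): no bracket -> illegal

Answer: (1,2) (1,6) (2,1) (2,6) (3,1) (3,5) (4,2) (6,1) (6,3) (6,4) (6,5)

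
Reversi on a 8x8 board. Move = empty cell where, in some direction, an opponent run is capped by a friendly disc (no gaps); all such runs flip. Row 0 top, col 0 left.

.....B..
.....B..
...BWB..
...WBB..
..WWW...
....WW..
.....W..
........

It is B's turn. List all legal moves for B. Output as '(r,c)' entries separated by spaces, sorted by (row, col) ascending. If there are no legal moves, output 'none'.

(1,3): flips 1 -> legal
(1,4): flips 1 -> legal
(2,2): no bracket -> illegal
(3,1): no bracket -> illegal
(3,2): flips 1 -> legal
(4,1): no bracket -> illegal
(4,5): no bracket -> illegal
(4,6): no bracket -> illegal
(5,1): flips 3 -> legal
(5,2): flips 1 -> legal
(5,3): flips 3 -> legal
(5,6): no bracket -> illegal
(6,3): no bracket -> illegal
(6,4): flips 2 -> legal
(6,6): no bracket -> illegal
(7,4): no bracket -> illegal
(7,5): no bracket -> illegal
(7,6): no bracket -> illegal

Answer: (1,3) (1,4) (3,2) (5,1) (5,2) (5,3) (6,4)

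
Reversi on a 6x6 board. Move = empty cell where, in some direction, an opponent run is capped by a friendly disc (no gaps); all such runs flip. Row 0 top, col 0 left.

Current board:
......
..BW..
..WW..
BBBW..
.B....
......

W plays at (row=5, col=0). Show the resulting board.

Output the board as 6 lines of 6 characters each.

Answer: ......
..BW..
..WW..
BBWW..
.W....
W.....

Derivation:
Place W at (5,0); scan 8 dirs for brackets.
Dir NW: edge -> no flip
Dir N: first cell '.' (not opp) -> no flip
Dir NE: opp run (4,1) (3,2) capped by W -> flip
Dir W: edge -> no flip
Dir E: first cell '.' (not opp) -> no flip
Dir SW: edge -> no flip
Dir S: edge -> no flip
Dir SE: edge -> no flip
All flips: (3,2) (4,1)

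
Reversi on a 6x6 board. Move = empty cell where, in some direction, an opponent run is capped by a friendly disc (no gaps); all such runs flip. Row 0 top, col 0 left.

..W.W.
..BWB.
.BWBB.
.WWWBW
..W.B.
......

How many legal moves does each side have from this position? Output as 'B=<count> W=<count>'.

Answer: B=7 W=9

Derivation:
-- B to move --
(0,1): no bracket -> illegal
(0,3): flips 1 -> legal
(0,5): no bracket -> illegal
(1,1): flips 2 -> legal
(1,5): no bracket -> illegal
(2,0): no bracket -> illegal
(2,5): no bracket -> illegal
(3,0): flips 3 -> legal
(4,0): no bracket -> illegal
(4,1): flips 2 -> legal
(4,3): flips 2 -> legal
(4,5): no bracket -> illegal
(5,1): flips 2 -> legal
(5,2): flips 3 -> legal
(5,3): no bracket -> illegal
B mobility = 7
-- W to move --
(0,1): no bracket -> illegal
(0,3): no bracket -> illegal
(0,5): flips 2 -> legal
(1,0): flips 1 -> legal
(1,1): flips 2 -> legal
(1,5): flips 2 -> legal
(2,0): flips 1 -> legal
(2,5): flips 2 -> legal
(3,0): no bracket -> illegal
(4,3): no bracket -> illegal
(4,5): no bracket -> illegal
(5,3): flips 1 -> legal
(5,4): flips 4 -> legal
(5,5): flips 1 -> legal
W mobility = 9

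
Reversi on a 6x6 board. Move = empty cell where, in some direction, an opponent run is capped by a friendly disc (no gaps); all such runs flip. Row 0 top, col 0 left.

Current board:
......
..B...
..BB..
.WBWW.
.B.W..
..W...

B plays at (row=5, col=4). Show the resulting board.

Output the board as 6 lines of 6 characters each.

Answer: ......
..B...
..BB..
.WBWW.
.B.B..
..W.B.

Derivation:
Place B at (5,4); scan 8 dirs for brackets.
Dir NW: opp run (4,3) capped by B -> flip
Dir N: first cell '.' (not opp) -> no flip
Dir NE: first cell '.' (not opp) -> no flip
Dir W: first cell '.' (not opp) -> no flip
Dir E: first cell '.' (not opp) -> no flip
Dir SW: edge -> no flip
Dir S: edge -> no flip
Dir SE: edge -> no flip
All flips: (4,3)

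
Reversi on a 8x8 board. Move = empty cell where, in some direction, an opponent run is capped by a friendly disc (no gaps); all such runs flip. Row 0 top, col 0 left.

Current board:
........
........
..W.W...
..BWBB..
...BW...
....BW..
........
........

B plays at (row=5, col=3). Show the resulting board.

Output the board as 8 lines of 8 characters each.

Place B at (5,3); scan 8 dirs for brackets.
Dir NW: first cell '.' (not opp) -> no flip
Dir N: first cell 'B' (not opp) -> no flip
Dir NE: opp run (4,4) capped by B -> flip
Dir W: first cell '.' (not opp) -> no flip
Dir E: first cell 'B' (not opp) -> no flip
Dir SW: first cell '.' (not opp) -> no flip
Dir S: first cell '.' (not opp) -> no flip
Dir SE: first cell '.' (not opp) -> no flip
All flips: (4,4)

Answer: ........
........
..W.W...
..BWBB..
...BB...
...BBW..
........
........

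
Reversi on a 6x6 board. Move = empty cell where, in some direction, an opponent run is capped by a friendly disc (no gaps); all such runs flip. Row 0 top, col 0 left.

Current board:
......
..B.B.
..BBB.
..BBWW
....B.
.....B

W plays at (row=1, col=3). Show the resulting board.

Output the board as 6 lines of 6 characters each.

Answer: ......
..BWB.
..BBW.
..BBWW
....B.
.....B

Derivation:
Place W at (1,3); scan 8 dirs for brackets.
Dir NW: first cell '.' (not opp) -> no flip
Dir N: first cell '.' (not opp) -> no flip
Dir NE: first cell '.' (not opp) -> no flip
Dir W: opp run (1,2), next='.' -> no flip
Dir E: opp run (1,4), next='.' -> no flip
Dir SW: opp run (2,2), next='.' -> no flip
Dir S: opp run (2,3) (3,3), next='.' -> no flip
Dir SE: opp run (2,4) capped by W -> flip
All flips: (2,4)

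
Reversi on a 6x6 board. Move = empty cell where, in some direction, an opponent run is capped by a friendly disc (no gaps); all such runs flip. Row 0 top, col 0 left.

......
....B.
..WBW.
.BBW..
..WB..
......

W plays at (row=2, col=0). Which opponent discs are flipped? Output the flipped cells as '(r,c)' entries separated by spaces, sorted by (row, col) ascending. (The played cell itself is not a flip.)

Dir NW: edge -> no flip
Dir N: first cell '.' (not opp) -> no flip
Dir NE: first cell '.' (not opp) -> no flip
Dir W: edge -> no flip
Dir E: first cell '.' (not opp) -> no flip
Dir SW: edge -> no flip
Dir S: first cell '.' (not opp) -> no flip
Dir SE: opp run (3,1) capped by W -> flip

Answer: (3,1)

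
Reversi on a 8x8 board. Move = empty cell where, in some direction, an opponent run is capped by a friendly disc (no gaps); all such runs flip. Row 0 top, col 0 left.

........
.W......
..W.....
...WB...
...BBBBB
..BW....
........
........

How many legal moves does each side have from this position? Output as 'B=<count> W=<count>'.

-- B to move --
(0,0): flips 3 -> legal
(0,1): no bracket -> illegal
(0,2): no bracket -> illegal
(1,0): no bracket -> illegal
(1,2): no bracket -> illegal
(1,3): no bracket -> illegal
(2,0): no bracket -> illegal
(2,1): no bracket -> illegal
(2,3): flips 1 -> legal
(2,4): no bracket -> illegal
(3,1): no bracket -> illegal
(3,2): flips 1 -> legal
(4,2): no bracket -> illegal
(5,4): flips 1 -> legal
(6,2): flips 1 -> legal
(6,3): flips 1 -> legal
(6,4): no bracket -> illegal
B mobility = 6
-- W to move --
(2,3): no bracket -> illegal
(2,4): no bracket -> illegal
(2,5): no bracket -> illegal
(3,2): no bracket -> illegal
(3,5): flips 2 -> legal
(3,6): no bracket -> illegal
(3,7): no bracket -> illegal
(4,1): no bracket -> illegal
(4,2): no bracket -> illegal
(5,1): flips 1 -> legal
(5,4): no bracket -> illegal
(5,5): flips 1 -> legal
(5,6): no bracket -> illegal
(5,7): no bracket -> illegal
(6,1): no bracket -> illegal
(6,2): no bracket -> illegal
(6,3): no bracket -> illegal
W mobility = 3

Answer: B=6 W=3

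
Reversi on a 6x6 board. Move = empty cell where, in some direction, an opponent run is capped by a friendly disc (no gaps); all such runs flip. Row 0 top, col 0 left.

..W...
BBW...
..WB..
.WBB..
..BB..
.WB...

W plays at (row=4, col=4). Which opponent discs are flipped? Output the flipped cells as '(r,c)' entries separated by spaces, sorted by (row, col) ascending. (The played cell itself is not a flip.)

Answer: (3,3)

Derivation:
Dir NW: opp run (3,3) capped by W -> flip
Dir N: first cell '.' (not opp) -> no flip
Dir NE: first cell '.' (not opp) -> no flip
Dir W: opp run (4,3) (4,2), next='.' -> no flip
Dir E: first cell '.' (not opp) -> no flip
Dir SW: first cell '.' (not opp) -> no flip
Dir S: first cell '.' (not opp) -> no flip
Dir SE: first cell '.' (not opp) -> no flip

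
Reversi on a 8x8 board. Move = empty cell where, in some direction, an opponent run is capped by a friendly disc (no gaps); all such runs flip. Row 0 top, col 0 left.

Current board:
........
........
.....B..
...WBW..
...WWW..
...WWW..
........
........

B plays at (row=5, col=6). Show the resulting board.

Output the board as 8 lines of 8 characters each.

Place B at (5,6); scan 8 dirs for brackets.
Dir NW: opp run (4,5) capped by B -> flip
Dir N: first cell '.' (not opp) -> no flip
Dir NE: first cell '.' (not opp) -> no flip
Dir W: opp run (5,5) (5,4) (5,3), next='.' -> no flip
Dir E: first cell '.' (not opp) -> no flip
Dir SW: first cell '.' (not opp) -> no flip
Dir S: first cell '.' (not opp) -> no flip
Dir SE: first cell '.' (not opp) -> no flip
All flips: (4,5)

Answer: ........
........
.....B..
...WBW..
...WWB..
...WWWB.
........
........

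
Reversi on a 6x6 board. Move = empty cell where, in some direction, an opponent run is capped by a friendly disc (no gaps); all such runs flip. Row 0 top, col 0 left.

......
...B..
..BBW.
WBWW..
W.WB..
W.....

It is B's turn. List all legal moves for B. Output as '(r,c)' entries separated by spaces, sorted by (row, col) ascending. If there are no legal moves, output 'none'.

(1,4): no bracket -> illegal
(1,5): no bracket -> illegal
(2,0): no bracket -> illegal
(2,1): flips 1 -> legal
(2,5): flips 1 -> legal
(3,4): flips 2 -> legal
(3,5): flips 1 -> legal
(4,1): flips 2 -> legal
(4,4): flips 1 -> legal
(5,1): no bracket -> illegal
(5,2): flips 2 -> legal
(5,3): flips 1 -> legal

Answer: (2,1) (2,5) (3,4) (3,5) (4,1) (4,4) (5,2) (5,3)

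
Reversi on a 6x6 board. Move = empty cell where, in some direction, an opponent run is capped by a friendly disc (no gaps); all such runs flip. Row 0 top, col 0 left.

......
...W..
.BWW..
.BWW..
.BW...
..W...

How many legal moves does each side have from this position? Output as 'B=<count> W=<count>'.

-- B to move --
(0,2): no bracket -> illegal
(0,3): no bracket -> illegal
(0,4): flips 2 -> legal
(1,1): no bracket -> illegal
(1,2): no bracket -> illegal
(1,4): flips 2 -> legal
(2,4): flips 2 -> legal
(3,4): flips 2 -> legal
(4,3): flips 2 -> legal
(4,4): no bracket -> illegal
(5,1): no bracket -> illegal
(5,3): flips 1 -> legal
B mobility = 6
-- W to move --
(1,0): flips 1 -> legal
(1,1): no bracket -> illegal
(1,2): no bracket -> illegal
(2,0): flips 2 -> legal
(3,0): flips 2 -> legal
(4,0): flips 2 -> legal
(5,0): flips 1 -> legal
(5,1): no bracket -> illegal
W mobility = 5

Answer: B=6 W=5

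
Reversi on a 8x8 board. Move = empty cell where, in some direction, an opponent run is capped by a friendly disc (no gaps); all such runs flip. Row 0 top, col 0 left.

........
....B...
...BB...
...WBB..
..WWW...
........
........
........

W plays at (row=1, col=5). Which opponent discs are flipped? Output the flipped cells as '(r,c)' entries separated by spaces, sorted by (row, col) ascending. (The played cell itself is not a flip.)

Dir NW: first cell '.' (not opp) -> no flip
Dir N: first cell '.' (not opp) -> no flip
Dir NE: first cell '.' (not opp) -> no flip
Dir W: opp run (1,4), next='.' -> no flip
Dir E: first cell '.' (not opp) -> no flip
Dir SW: opp run (2,4) capped by W -> flip
Dir S: first cell '.' (not opp) -> no flip
Dir SE: first cell '.' (not opp) -> no flip

Answer: (2,4)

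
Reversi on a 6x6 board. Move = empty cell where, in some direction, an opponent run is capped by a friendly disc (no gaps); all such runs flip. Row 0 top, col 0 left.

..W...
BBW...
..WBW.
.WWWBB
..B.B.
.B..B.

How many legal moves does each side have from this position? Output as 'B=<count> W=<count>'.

-- B to move --
(0,1): flips 1 -> legal
(0,3): no bracket -> illegal
(1,3): flips 2 -> legal
(1,4): flips 1 -> legal
(1,5): flips 2 -> legal
(2,0): flips 1 -> legal
(2,1): flips 1 -> legal
(2,5): flips 1 -> legal
(3,0): flips 3 -> legal
(4,0): no bracket -> illegal
(4,1): flips 1 -> legal
(4,3): flips 1 -> legal
B mobility = 10
-- W to move --
(0,0): flips 1 -> legal
(0,1): no bracket -> illegal
(1,3): flips 1 -> legal
(1,4): flips 1 -> legal
(2,0): flips 1 -> legal
(2,1): no bracket -> illegal
(2,5): no bracket -> illegal
(4,0): no bracket -> illegal
(4,1): no bracket -> illegal
(4,3): no bracket -> illegal
(4,5): flips 2 -> legal
(5,0): no bracket -> illegal
(5,2): flips 1 -> legal
(5,3): flips 1 -> legal
(5,5): flips 1 -> legal
W mobility = 8

Answer: B=10 W=8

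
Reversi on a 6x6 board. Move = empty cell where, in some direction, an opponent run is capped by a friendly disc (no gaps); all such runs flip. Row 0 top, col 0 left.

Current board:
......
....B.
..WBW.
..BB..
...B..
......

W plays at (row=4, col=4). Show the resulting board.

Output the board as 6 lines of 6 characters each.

Answer: ......
....B.
..WBW.
..BW..
...BW.
......

Derivation:
Place W at (4,4); scan 8 dirs for brackets.
Dir NW: opp run (3,3) capped by W -> flip
Dir N: first cell '.' (not opp) -> no flip
Dir NE: first cell '.' (not opp) -> no flip
Dir W: opp run (4,3), next='.' -> no flip
Dir E: first cell '.' (not opp) -> no flip
Dir SW: first cell '.' (not opp) -> no flip
Dir S: first cell '.' (not opp) -> no flip
Dir SE: first cell '.' (not opp) -> no flip
All flips: (3,3)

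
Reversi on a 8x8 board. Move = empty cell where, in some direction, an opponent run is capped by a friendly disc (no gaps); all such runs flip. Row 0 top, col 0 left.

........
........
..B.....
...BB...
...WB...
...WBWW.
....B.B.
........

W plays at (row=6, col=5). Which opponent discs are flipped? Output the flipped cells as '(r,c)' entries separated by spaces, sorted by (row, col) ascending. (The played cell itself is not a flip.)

Answer: (5,4)

Derivation:
Dir NW: opp run (5,4) capped by W -> flip
Dir N: first cell 'W' (not opp) -> no flip
Dir NE: first cell 'W' (not opp) -> no flip
Dir W: opp run (6,4), next='.' -> no flip
Dir E: opp run (6,6), next='.' -> no flip
Dir SW: first cell '.' (not opp) -> no flip
Dir S: first cell '.' (not opp) -> no flip
Dir SE: first cell '.' (not opp) -> no flip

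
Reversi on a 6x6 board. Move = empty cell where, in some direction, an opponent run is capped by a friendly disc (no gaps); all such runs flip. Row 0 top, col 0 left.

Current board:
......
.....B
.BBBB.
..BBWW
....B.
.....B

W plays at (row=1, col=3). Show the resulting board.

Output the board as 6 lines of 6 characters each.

Place W at (1,3); scan 8 dirs for brackets.
Dir NW: first cell '.' (not opp) -> no flip
Dir N: first cell '.' (not opp) -> no flip
Dir NE: first cell '.' (not opp) -> no flip
Dir W: first cell '.' (not opp) -> no flip
Dir E: first cell '.' (not opp) -> no flip
Dir SW: opp run (2,2), next='.' -> no flip
Dir S: opp run (2,3) (3,3), next='.' -> no flip
Dir SE: opp run (2,4) capped by W -> flip
All flips: (2,4)

Answer: ......
...W.B
.BBBW.
..BBWW
....B.
.....B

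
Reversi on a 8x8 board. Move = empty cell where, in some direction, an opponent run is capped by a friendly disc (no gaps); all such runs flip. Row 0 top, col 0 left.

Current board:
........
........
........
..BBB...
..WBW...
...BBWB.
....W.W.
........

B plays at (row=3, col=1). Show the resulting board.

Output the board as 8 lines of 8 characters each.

Answer: ........
........
........
.BBBB...
..BBW...
...BBWB.
....W.W.
........

Derivation:
Place B at (3,1); scan 8 dirs for brackets.
Dir NW: first cell '.' (not opp) -> no flip
Dir N: first cell '.' (not opp) -> no flip
Dir NE: first cell '.' (not opp) -> no flip
Dir W: first cell '.' (not opp) -> no flip
Dir E: first cell 'B' (not opp) -> no flip
Dir SW: first cell '.' (not opp) -> no flip
Dir S: first cell '.' (not opp) -> no flip
Dir SE: opp run (4,2) capped by B -> flip
All flips: (4,2)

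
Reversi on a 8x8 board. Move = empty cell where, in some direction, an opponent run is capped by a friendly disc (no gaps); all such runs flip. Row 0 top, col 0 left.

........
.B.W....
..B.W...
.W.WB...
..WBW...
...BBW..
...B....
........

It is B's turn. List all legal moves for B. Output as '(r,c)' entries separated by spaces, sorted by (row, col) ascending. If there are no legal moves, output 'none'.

(0,2): no bracket -> illegal
(0,3): no bracket -> illegal
(0,4): flips 1 -> legal
(1,2): no bracket -> illegal
(1,4): flips 1 -> legal
(1,5): no bracket -> illegal
(2,0): flips 2 -> legal
(2,1): no bracket -> illegal
(2,3): flips 1 -> legal
(2,5): no bracket -> illegal
(3,0): no bracket -> illegal
(3,2): flips 1 -> legal
(3,5): flips 1 -> legal
(4,0): flips 1 -> legal
(4,1): flips 1 -> legal
(4,5): flips 1 -> legal
(4,6): no bracket -> illegal
(5,1): no bracket -> illegal
(5,2): no bracket -> illegal
(5,6): flips 1 -> legal
(6,4): no bracket -> illegal
(6,5): no bracket -> illegal
(6,6): flips 3 -> legal

Answer: (0,4) (1,4) (2,0) (2,3) (3,2) (3,5) (4,0) (4,1) (4,5) (5,6) (6,6)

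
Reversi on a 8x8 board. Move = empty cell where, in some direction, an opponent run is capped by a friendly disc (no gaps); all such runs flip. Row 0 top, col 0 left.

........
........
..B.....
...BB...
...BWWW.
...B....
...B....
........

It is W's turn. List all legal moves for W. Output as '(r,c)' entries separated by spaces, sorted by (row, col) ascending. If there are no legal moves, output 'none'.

Answer: (1,1) (2,3) (2,4) (4,2) (6,2)

Derivation:
(1,1): flips 2 -> legal
(1,2): no bracket -> illegal
(1,3): no bracket -> illegal
(2,1): no bracket -> illegal
(2,3): flips 1 -> legal
(2,4): flips 1 -> legal
(2,5): no bracket -> illegal
(3,1): no bracket -> illegal
(3,2): no bracket -> illegal
(3,5): no bracket -> illegal
(4,2): flips 1 -> legal
(5,2): no bracket -> illegal
(5,4): no bracket -> illegal
(6,2): flips 1 -> legal
(6,4): no bracket -> illegal
(7,2): no bracket -> illegal
(7,3): no bracket -> illegal
(7,4): no bracket -> illegal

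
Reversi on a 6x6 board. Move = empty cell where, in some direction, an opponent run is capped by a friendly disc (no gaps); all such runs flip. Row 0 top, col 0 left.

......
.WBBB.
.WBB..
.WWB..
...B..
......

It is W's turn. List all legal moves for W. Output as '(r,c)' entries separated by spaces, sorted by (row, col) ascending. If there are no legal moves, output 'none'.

(0,1): no bracket -> illegal
(0,2): flips 2 -> legal
(0,3): flips 1 -> legal
(0,4): flips 2 -> legal
(0,5): flips 2 -> legal
(1,5): flips 3 -> legal
(2,4): flips 2 -> legal
(2,5): no bracket -> illegal
(3,4): flips 1 -> legal
(4,2): no bracket -> illegal
(4,4): flips 2 -> legal
(5,2): no bracket -> illegal
(5,3): no bracket -> illegal
(5,4): flips 1 -> legal

Answer: (0,2) (0,3) (0,4) (0,5) (1,5) (2,4) (3,4) (4,4) (5,4)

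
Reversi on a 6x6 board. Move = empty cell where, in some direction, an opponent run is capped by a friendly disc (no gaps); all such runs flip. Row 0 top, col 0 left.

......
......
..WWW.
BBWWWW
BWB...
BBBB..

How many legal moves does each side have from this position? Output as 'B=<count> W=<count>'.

-- B to move --
(1,1): no bracket -> illegal
(1,2): flips 2 -> legal
(1,3): flips 1 -> legal
(1,4): flips 3 -> legal
(1,5): flips 2 -> legal
(2,1): no bracket -> illegal
(2,5): no bracket -> illegal
(4,3): no bracket -> illegal
(4,4): no bracket -> illegal
(4,5): no bracket -> illegal
B mobility = 4
-- W to move --
(2,0): no bracket -> illegal
(2,1): flips 1 -> legal
(4,3): flips 1 -> legal
(4,4): no bracket -> illegal
(5,4): no bracket -> illegal
W mobility = 2

Answer: B=4 W=2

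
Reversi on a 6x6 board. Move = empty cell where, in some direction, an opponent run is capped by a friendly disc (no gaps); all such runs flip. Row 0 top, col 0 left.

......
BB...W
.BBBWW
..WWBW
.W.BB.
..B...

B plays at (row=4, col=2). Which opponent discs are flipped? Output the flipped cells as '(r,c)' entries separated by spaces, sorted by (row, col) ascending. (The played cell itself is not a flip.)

Dir NW: first cell '.' (not opp) -> no flip
Dir N: opp run (3,2) capped by B -> flip
Dir NE: opp run (3,3) (2,4) (1,5), next=edge -> no flip
Dir W: opp run (4,1), next='.' -> no flip
Dir E: first cell 'B' (not opp) -> no flip
Dir SW: first cell '.' (not opp) -> no flip
Dir S: first cell 'B' (not opp) -> no flip
Dir SE: first cell '.' (not opp) -> no flip

Answer: (3,2)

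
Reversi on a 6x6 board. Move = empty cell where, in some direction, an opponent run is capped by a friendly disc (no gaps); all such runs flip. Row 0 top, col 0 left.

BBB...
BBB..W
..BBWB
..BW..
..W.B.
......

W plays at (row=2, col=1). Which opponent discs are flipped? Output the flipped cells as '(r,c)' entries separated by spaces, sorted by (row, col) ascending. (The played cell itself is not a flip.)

Answer: (2,2) (2,3)

Derivation:
Dir NW: opp run (1,0), next=edge -> no flip
Dir N: opp run (1,1) (0,1), next=edge -> no flip
Dir NE: opp run (1,2), next='.' -> no flip
Dir W: first cell '.' (not opp) -> no flip
Dir E: opp run (2,2) (2,3) capped by W -> flip
Dir SW: first cell '.' (not opp) -> no flip
Dir S: first cell '.' (not opp) -> no flip
Dir SE: opp run (3,2), next='.' -> no flip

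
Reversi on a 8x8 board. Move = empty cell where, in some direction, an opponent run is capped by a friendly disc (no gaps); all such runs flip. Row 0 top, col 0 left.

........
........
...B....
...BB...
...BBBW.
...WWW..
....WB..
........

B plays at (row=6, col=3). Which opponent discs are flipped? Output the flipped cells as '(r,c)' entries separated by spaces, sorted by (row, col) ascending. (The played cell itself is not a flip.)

Answer: (5,3) (5,4) (6,4)

Derivation:
Dir NW: first cell '.' (not opp) -> no flip
Dir N: opp run (5,3) capped by B -> flip
Dir NE: opp run (5,4) capped by B -> flip
Dir W: first cell '.' (not opp) -> no flip
Dir E: opp run (6,4) capped by B -> flip
Dir SW: first cell '.' (not opp) -> no flip
Dir S: first cell '.' (not opp) -> no flip
Dir SE: first cell '.' (not opp) -> no flip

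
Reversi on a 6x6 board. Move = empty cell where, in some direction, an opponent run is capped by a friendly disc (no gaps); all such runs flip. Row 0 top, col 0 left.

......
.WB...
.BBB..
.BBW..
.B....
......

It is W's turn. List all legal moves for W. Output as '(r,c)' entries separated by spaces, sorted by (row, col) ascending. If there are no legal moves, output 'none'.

Answer: (1,3) (3,0) (5,1)

Derivation:
(0,1): no bracket -> illegal
(0,2): no bracket -> illegal
(0,3): no bracket -> illegal
(1,0): no bracket -> illegal
(1,3): flips 2 -> legal
(1,4): no bracket -> illegal
(2,0): no bracket -> illegal
(2,4): no bracket -> illegal
(3,0): flips 2 -> legal
(3,4): no bracket -> illegal
(4,0): no bracket -> illegal
(4,2): no bracket -> illegal
(4,3): no bracket -> illegal
(5,0): no bracket -> illegal
(5,1): flips 3 -> legal
(5,2): no bracket -> illegal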